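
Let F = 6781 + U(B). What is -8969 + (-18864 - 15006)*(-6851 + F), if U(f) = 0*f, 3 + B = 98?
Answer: 2361931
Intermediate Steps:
B = 95 (B = -3 + 98 = 95)
U(f) = 0
F = 6781 (F = 6781 + 0 = 6781)
-8969 + (-18864 - 15006)*(-6851 + F) = -8969 + (-18864 - 15006)*(-6851 + 6781) = -8969 - 33870*(-70) = -8969 + 2370900 = 2361931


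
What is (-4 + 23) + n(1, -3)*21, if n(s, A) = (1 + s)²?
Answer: 103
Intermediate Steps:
(-4 + 23) + n(1, -3)*21 = (-4 + 23) + (1 + 1)²*21 = 19 + 2²*21 = 19 + 4*21 = 19 + 84 = 103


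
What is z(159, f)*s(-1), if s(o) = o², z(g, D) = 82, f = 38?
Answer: 82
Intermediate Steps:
z(159, f)*s(-1) = 82*(-1)² = 82*1 = 82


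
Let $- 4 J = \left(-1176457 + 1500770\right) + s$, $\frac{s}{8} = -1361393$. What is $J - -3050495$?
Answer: $\frac{22768811}{4} \approx 5.6922 \cdot 10^{6}$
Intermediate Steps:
$s = -10891144$ ($s = 8 \left(-1361393\right) = -10891144$)
$J = \frac{10566831}{4}$ ($J = - \frac{\left(-1176457 + 1500770\right) - 10891144}{4} = - \frac{324313 - 10891144}{4} = \left(- \frac{1}{4}\right) \left(-10566831\right) = \frac{10566831}{4} \approx 2.6417 \cdot 10^{6}$)
$J - -3050495 = \frac{10566831}{4} - -3050495 = \frac{10566831}{4} + 3050495 = \frac{22768811}{4}$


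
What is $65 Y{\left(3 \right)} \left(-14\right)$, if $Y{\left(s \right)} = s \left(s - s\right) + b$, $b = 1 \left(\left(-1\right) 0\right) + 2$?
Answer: $-1820$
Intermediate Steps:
$b = 2$ ($b = 1 \cdot 0 + 2 = 0 + 2 = 2$)
$Y{\left(s \right)} = 2$ ($Y{\left(s \right)} = s \left(s - s\right) + 2 = s 0 + 2 = 0 + 2 = 2$)
$65 Y{\left(3 \right)} \left(-14\right) = 65 \cdot 2 \left(-14\right) = 130 \left(-14\right) = -1820$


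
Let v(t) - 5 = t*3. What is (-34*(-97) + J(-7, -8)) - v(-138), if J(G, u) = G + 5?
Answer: 3705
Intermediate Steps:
J(G, u) = 5 + G
v(t) = 5 + 3*t (v(t) = 5 + t*3 = 5 + 3*t)
(-34*(-97) + J(-7, -8)) - v(-138) = (-34*(-97) + (5 - 7)) - (5 + 3*(-138)) = (3298 - 2) - (5 - 414) = 3296 - 1*(-409) = 3296 + 409 = 3705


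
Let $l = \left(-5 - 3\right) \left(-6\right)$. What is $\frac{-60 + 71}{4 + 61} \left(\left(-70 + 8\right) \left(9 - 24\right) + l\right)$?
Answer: $\frac{10758}{65} \approx 165.51$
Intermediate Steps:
$l = 48$ ($l = \left(-8\right) \left(-6\right) = 48$)
$\frac{-60 + 71}{4 + 61} \left(\left(-70 + 8\right) \left(9 - 24\right) + l\right) = \frac{-60 + 71}{4 + 61} \left(\left(-70 + 8\right) \left(9 - 24\right) + 48\right) = \frac{11}{65} \left(- 62 \left(9 - 24\right) + 48\right) = 11 \cdot \frac{1}{65} \left(\left(-62\right) \left(-15\right) + 48\right) = \frac{11 \left(930 + 48\right)}{65} = \frac{11}{65} \cdot 978 = \frac{10758}{65}$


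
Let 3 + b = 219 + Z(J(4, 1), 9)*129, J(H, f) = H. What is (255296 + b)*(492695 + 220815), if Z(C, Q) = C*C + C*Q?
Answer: 187096592200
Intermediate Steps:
Z(C, Q) = C² + C*Q
b = 6924 (b = -3 + (219 + (4*(4 + 9))*129) = -3 + (219 + (4*13)*129) = -3 + (219 + 52*129) = -3 + (219 + 6708) = -3 + 6927 = 6924)
(255296 + b)*(492695 + 220815) = (255296 + 6924)*(492695 + 220815) = 262220*713510 = 187096592200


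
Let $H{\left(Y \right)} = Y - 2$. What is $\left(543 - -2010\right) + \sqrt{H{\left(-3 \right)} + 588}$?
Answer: $2553 + \sqrt{583} \approx 2577.1$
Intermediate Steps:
$H{\left(Y \right)} = -2 + Y$ ($H{\left(Y \right)} = Y - 2 = -2 + Y$)
$\left(543 - -2010\right) + \sqrt{H{\left(-3 \right)} + 588} = \left(543 - -2010\right) + \sqrt{\left(-2 - 3\right) + 588} = \left(543 + 2010\right) + \sqrt{-5 + 588} = 2553 + \sqrt{583}$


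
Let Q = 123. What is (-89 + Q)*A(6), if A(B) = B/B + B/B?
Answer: 68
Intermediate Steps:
A(B) = 2 (A(B) = 1 + 1 = 2)
(-89 + Q)*A(6) = (-89 + 123)*2 = 34*2 = 68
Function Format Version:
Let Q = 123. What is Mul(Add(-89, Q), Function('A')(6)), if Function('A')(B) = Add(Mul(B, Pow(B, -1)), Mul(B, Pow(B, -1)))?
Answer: 68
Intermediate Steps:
Function('A')(B) = 2 (Function('A')(B) = Add(1, 1) = 2)
Mul(Add(-89, Q), Function('A')(6)) = Mul(Add(-89, 123), 2) = Mul(34, 2) = 68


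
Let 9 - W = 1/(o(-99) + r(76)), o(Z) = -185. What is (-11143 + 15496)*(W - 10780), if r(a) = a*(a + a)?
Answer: -177651673058/3789 ≈ -4.6886e+7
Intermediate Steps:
r(a) = 2*a² (r(a) = a*(2*a) = 2*a²)
W = 102302/11367 (W = 9 - 1/(-185 + 2*76²) = 9 - 1/(-185 + 2*5776) = 9 - 1/(-185 + 11552) = 9 - 1/11367 = 102302/11367 ≈ 8.9999)
(-11143 + 15496)*(W - 10780) = (-11143 + 15496)*(102302/11367 - 10780) = 4353*(-122433958/11367) = -177651673058/3789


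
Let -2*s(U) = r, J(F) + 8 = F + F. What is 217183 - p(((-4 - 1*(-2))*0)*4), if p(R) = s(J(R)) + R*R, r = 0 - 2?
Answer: 217182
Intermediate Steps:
J(F) = -8 + 2*F (J(F) = -8 + (F + F) = -8 + 2*F)
r = -2
s(U) = 1 (s(U) = -½*(-2) = 1)
p(R) = 1 + R² (p(R) = 1 + R*R = 1 + R²)
217183 - p(((-4 - 1*(-2))*0)*4) = 217183 - (1 + (((-4 - 1*(-2))*0)*4)²) = 217183 - (1 + (((-4 + 2)*0)*4)²) = 217183 - (1 + (-2*0*4)²) = 217183 - (1 + (0*4)²) = 217183 - (1 + 0²) = 217183 - (1 + 0) = 217183 - 1*1 = 217183 - 1 = 217182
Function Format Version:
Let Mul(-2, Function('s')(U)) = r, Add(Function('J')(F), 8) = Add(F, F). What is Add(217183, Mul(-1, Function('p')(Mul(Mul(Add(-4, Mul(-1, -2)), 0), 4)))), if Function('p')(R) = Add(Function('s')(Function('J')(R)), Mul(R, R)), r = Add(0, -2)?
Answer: 217182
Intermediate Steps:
Function('J')(F) = Add(-8, Mul(2, F)) (Function('J')(F) = Add(-8, Add(F, F)) = Add(-8, Mul(2, F)))
r = -2
Function('s')(U) = 1 (Function('s')(U) = Mul(Rational(-1, 2), -2) = 1)
Function('p')(R) = Add(1, Pow(R, 2)) (Function('p')(R) = Add(1, Mul(R, R)) = Add(1, Pow(R, 2)))
Add(217183, Mul(-1, Function('p')(Mul(Mul(Add(-4, Mul(-1, -2)), 0), 4)))) = Add(217183, Mul(-1, Add(1, Pow(Mul(Mul(Add(-4, Mul(-1, -2)), 0), 4), 2)))) = Add(217183, Mul(-1, Add(1, Pow(Mul(Mul(Add(-4, 2), 0), 4), 2)))) = Add(217183, Mul(-1, Add(1, Pow(Mul(Mul(-2, 0), 4), 2)))) = Add(217183, Mul(-1, Add(1, Pow(Mul(0, 4), 2)))) = Add(217183, Mul(-1, Add(1, Pow(0, 2)))) = Add(217183, Mul(-1, Add(1, 0))) = Add(217183, Mul(-1, 1)) = Add(217183, -1) = 217182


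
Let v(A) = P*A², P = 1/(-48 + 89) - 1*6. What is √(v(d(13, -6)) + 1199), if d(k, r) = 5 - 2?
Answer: √1925114/41 ≈ 33.841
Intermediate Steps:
P = -245/41 (P = 1/41 - 6 = -245/41 ≈ -5.9756)
d(k, r) = 3
v(A) = -245*A²/41
√(v(d(13, -6)) + 1199) = √(-245/41*3² + 1199) = √(-245/41*9 + 1199) = √(-2205/41 + 1199) = √(46954/41) = √1925114/41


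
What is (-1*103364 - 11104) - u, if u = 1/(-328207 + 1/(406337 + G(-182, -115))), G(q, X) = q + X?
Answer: -15254597511090532/133265170279 ≈ -1.1447e+5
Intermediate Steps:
G(q, X) = X + q
u = -406040/133265170279 (u = 1/(-328207 + 1/(406337 + (-115 - 182))) = 1/(-328207 + 1/(406337 - 297)) = 1/(-328207 + 1/406040) = 1/(-133265170279/406040) = -406040/133265170279 ≈ -3.0469e-6)
(-1*103364 - 11104) - u = (-1*103364 - 11104) - 1*(-406040/133265170279) = (-103364 - 11104) + 406040/133265170279 = -114468 + 406040/133265170279 = -15254597511090532/133265170279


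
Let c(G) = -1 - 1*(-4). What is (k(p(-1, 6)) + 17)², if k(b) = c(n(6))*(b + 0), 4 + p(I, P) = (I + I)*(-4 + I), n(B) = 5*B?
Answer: 1225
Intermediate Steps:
c(G) = 3 (c(G) = -1 + 4 = 3)
p(I, P) = -4 + 2*I*(-4 + I) (p(I, P) = -4 + (I + I)*(-4 + I) = -4 + (2*I)*(-4 + I) = -4 + 2*I*(-4 + I))
k(b) = 3*b (k(b) = 3*(b + 0) = 3*b)
(k(p(-1, 6)) + 17)² = (3*(-4 - 8*(-1) + 2*(-1)²) + 17)² = (3*(-4 + 8 + 2*1) + 17)² = (3*(-4 + 8 + 2) + 17)² = (3*6 + 17)² = (18 + 17)² = 35² = 1225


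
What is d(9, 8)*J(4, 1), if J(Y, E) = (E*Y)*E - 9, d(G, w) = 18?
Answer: -90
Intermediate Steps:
J(Y, E) = -9 + Y*E² (J(Y, E) = Y*E² - 9 = -9 + Y*E²)
d(9, 8)*J(4, 1) = 18*(-9 + 4*1²) = 18*(-9 + 4*1) = 18*(-9 + 4) = 18*(-5) = -90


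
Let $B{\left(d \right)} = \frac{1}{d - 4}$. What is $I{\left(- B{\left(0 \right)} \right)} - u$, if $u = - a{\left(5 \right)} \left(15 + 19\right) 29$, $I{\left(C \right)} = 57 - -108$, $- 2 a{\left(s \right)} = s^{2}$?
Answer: $-12160$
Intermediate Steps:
$B{\left(d \right)} = \frac{1}{-4 + d}$
$a{\left(s \right)} = - \frac{s^{2}}{2}$
$I{\left(C \right)} = 165$ ($I{\left(C \right)} = 57 + 108 = 165$)
$u = 12325$ ($u = - \frac{\left(-1\right) 5^{2}}{2} \left(15 + 19\right) 29 = - \frac{\left(-1\right) 25}{2} \cdot 34 \cdot 29 = \left(-1\right) \left(- \frac{25}{2}\right) 34 \cdot 29 = \frac{25}{2} \cdot 34 \cdot 29 = 425 \cdot 29 = 12325$)
$I{\left(- B{\left(0 \right)} \right)} - u = 165 - 12325 = -12160$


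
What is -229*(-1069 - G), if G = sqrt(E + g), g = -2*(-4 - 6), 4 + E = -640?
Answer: 244801 + 916*I*sqrt(39) ≈ 2.448e+5 + 5720.4*I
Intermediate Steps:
E = -644 (E = -4 - 640 = -644)
g = 20 (g = -2*(-10) = 20)
G = 4*I*sqrt(39) (G = sqrt(-644 + 20) = sqrt(-624) = 4*I*sqrt(39) ≈ 24.98*I)
-229*(-1069 - G) = -229*(-1069 - 4*I*sqrt(39)) = 244801 + 916*I*sqrt(39)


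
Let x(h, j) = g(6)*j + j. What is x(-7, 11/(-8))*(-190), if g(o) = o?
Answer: 7315/4 ≈ 1828.8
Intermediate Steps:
x(h, j) = 7*j (x(h, j) = 6*j + j = 7*j)
x(-7, 11/(-8))*(-190) = (7*(11/(-8)))*(-190) = (7*(11*(-1/8)))*(-190) = (7*(-11/8))*(-190) = -77/8*(-190) = 7315/4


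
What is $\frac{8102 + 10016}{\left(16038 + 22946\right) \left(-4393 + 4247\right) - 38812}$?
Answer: $- \frac{9059}{2865238} \approx -0.0031617$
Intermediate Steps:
$\frac{8102 + 10016}{\left(16038 + 22946\right) \left(-4393 + 4247\right) - 38812} = \frac{18118}{38984 \left(-146\right) - 38812} = \frac{18118}{-5691664 - 38812} = \frac{18118}{-5730476} = 18118 \left(- \frac{1}{5730476}\right) = - \frac{9059}{2865238}$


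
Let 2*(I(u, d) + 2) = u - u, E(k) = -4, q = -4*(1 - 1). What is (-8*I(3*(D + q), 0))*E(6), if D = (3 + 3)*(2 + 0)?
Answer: -64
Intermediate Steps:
D = 12 (D = 6*2 = 12)
q = 0 (q = -4*0 = 0)
I(u, d) = -2 (I(u, d) = -2 + (u - u)/2 = -2 + (1/2)*0 = -2 + 0 = -2)
(-8*I(3*(D + q), 0))*E(6) = -8*(-2)*(-4) = 16*(-4) = -64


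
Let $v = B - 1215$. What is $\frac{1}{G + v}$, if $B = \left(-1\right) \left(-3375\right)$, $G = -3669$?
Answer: $- \frac{1}{1509} \approx -0.00066269$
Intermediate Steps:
$B = 3375$
$v = 2160$ ($v = 3375 - 1215 = 2160$)
$\frac{1}{G + v} = \frac{1}{-3669 + 2160} = \frac{1}{-1509} = - \frac{1}{1509}$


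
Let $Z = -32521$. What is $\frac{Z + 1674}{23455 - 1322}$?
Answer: $- \frac{30847}{22133} \approx -1.3937$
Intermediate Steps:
$\frac{Z + 1674}{23455 - 1322} = \frac{-32521 + 1674}{23455 - 1322} = - \frac{30847}{22133}$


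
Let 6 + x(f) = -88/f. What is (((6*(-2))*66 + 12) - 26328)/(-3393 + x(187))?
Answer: 460836/57791 ≈ 7.9742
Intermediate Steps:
x(f) = -6 - 88/f
(((6*(-2))*66 + 12) - 26328)/(-3393 + x(187)) = (((6*(-2))*66 + 12) - 26328)/(-3393 + (-6 - 88/187)) = ((-12*66 + 12) - 26328)/(-3393 + (-6 - 88*1/187)) = ((-792 + 12) - 26328)/(-3393 + (-6 - 8/17)) = (-780 - 26328)/(-3393 - 110/17) = -27108/(-57791/17) = -27108*(-17/57791) = 460836/57791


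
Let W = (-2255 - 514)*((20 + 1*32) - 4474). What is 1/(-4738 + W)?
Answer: 1/12239780 ≈ 8.1701e-8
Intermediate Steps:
W = 12244518 (W = -2769*((20 + 32) - 4474) = -2769*(52 - 4474) = -2769*(-4422) = 12244518)
1/(-4738 + W) = 1/(-4738 + 12244518) = 1/12239780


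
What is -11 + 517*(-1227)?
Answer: -634370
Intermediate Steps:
-11 + 517*(-1227) = -11 - 634359 = -634370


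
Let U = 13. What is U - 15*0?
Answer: 13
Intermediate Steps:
U - 15*0 = 13 - 15*0 = 13 + 0 = 13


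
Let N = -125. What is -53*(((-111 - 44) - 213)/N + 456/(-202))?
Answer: -459404/12625 ≈ -36.388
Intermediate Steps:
-53*(((-111 - 44) - 213)/N + 456/(-202)) = -53*(((-111 - 44) - 213)/(-125) + 456/(-202)) = -53*((-155 - 213)*(-1/125) + 456*(-1/202)) = -53*(-368*(-1/125) - 228/101) = -53*(368/125 - 228/101) = -53*8668/12625 = -459404/12625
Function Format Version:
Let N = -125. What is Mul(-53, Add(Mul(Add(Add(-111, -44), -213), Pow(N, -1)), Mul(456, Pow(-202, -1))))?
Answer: Rational(-459404, 12625) ≈ -36.388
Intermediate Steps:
Mul(-53, Add(Mul(Add(Add(-111, -44), -213), Pow(N, -1)), Mul(456, Pow(-202, -1)))) = Mul(-53, Add(Mul(Add(Add(-111, -44), -213), Pow(-125, -1)), Mul(456, Pow(-202, -1)))) = Mul(-53, Add(Mul(Add(-155, -213), Rational(-1, 125)), Mul(456, Rational(-1, 202)))) = Mul(-53, Add(Mul(-368, Rational(-1, 125)), Rational(-228, 101))) = Mul(-53, Add(Rational(368, 125), Rational(-228, 101))) = Mul(-53, Rational(8668, 12625)) = Rational(-459404, 12625)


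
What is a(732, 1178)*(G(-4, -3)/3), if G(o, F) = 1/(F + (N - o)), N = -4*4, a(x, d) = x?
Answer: -244/15 ≈ -16.267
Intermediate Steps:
N = -16
G(o, F) = 1/(-16 + F - o) (G(o, F) = 1/(F + (-16 - o)) = 1/(-16 + F - o))
a(732, 1178)*(G(-4, -3)/3) = 732*(-1/(16 - 4 - 1*(-3))/3) = 732*(-1/(16 - 4 + 3)*(⅓)) = 732*(-1/15*(⅓)) = 732*(-1*1/15*(⅓)) = 732*(-1/15*⅓) = 732*(-1/45) = -244/15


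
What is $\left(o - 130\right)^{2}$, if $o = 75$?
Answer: $3025$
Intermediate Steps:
$\left(o - 130\right)^{2} = \left(75 - 130\right)^{2} = \left(-55\right)^{2} = 3025$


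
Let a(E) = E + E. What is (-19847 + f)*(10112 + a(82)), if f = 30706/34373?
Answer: -7009981232100/34373 ≈ -2.0394e+8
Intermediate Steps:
f = 30706/34373 (f = 30706*(1/34373) = 30706/34373 ≈ 0.89332)
a(E) = 2*E
(-19847 + f)*(10112 + a(82)) = (-19847 + 30706/34373)*(10112 + 2*82) = -682170225*(10112 + 164)/34373 = -682170225/34373*10276 = -7009981232100/34373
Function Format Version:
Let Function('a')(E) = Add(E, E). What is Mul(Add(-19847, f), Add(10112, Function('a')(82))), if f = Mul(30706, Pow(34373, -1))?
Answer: Rational(-7009981232100, 34373) ≈ -2.0394e+8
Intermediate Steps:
f = Rational(30706, 34373) (f = Mul(30706, Rational(1, 34373)) = Rational(30706, 34373) ≈ 0.89332)
Function('a')(E) = Mul(2, E)
Mul(Add(-19847, f), Add(10112, Function('a')(82))) = Mul(Add(-19847, Rational(30706, 34373)), Add(10112, Mul(2, 82))) = Mul(Rational(-682170225, 34373), Add(10112, 164)) = Mul(Rational(-682170225, 34373), 10276) = Rational(-7009981232100, 34373)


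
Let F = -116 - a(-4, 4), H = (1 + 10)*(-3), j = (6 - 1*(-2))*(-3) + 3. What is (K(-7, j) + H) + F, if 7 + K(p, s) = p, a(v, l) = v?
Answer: -159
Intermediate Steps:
j = -21 (j = (6 + 2)*(-3) + 3 = 8*(-3) + 3 = -24 + 3 = -21)
H = -33 (H = 11*(-3) = -33)
K(p, s) = -7 + p
F = -112 (F = -116 - 1*(-4) = -116 + 4 = -112)
(K(-7, j) + H) + F = ((-7 - 7) - 33) - 112 = (-14 - 33) - 112 = -47 - 112 = -159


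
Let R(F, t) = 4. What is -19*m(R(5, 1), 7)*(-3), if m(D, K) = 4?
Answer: 228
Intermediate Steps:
-19*m(R(5, 1), 7)*(-3) = -19*4*(-3) = -76*(-3) = 228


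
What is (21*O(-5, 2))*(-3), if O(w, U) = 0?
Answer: 0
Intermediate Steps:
(21*O(-5, 2))*(-3) = (21*0)*(-3) = 0*(-3) = 0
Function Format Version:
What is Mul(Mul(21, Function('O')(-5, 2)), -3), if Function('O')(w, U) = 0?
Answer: 0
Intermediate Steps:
Mul(Mul(21, Function('O')(-5, 2)), -3) = Mul(Mul(21, 0), -3) = Mul(0, -3) = 0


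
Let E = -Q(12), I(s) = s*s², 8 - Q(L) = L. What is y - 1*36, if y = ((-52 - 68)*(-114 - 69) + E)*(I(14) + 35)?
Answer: 61037920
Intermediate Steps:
Q(L) = 8 - L
I(s) = s³
E = 4 (E = -(8 - 1*12) = -(8 - 12) = -1*(-4) = 4)
y = 61037956 (y = ((-52 - 68)*(-114 - 69) + 4)*(14³ + 35) = (-120*(-183) + 4)*(2744 + 35) = (21960 + 4)*2779 = 21964*2779 = 61037956)
y - 1*36 = 61037956 - 1*36 = 61037956 - 36 = 61037920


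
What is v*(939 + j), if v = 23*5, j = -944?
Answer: -575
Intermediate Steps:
v = 115
v*(939 + j) = 115*(939 - 944) = 115*(-5) = -575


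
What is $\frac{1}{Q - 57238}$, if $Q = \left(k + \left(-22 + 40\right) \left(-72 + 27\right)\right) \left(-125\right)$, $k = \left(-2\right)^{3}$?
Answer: $\frac{1}{45012} \approx 2.2216 \cdot 10^{-5}$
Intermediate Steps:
$k = -8$
$Q = 102250$ ($Q = \left(-8 + \left(-22 + 40\right) \left(-72 + 27\right)\right) \left(-125\right) = \left(-8 + 18 \left(-45\right)\right) \left(-125\right) = \left(-8 - 810\right) \left(-125\right) = \left(-818\right) \left(-125\right) = 102250$)
$\frac{1}{Q - 57238} = \frac{1}{102250 - 57238} = \frac{1}{45012}$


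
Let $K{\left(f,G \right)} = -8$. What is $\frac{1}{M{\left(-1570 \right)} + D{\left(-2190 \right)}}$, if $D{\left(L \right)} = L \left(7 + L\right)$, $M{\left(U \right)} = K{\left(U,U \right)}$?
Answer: $\frac{1}{4780762} \approx 2.0917 \cdot 10^{-7}$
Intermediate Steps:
$M{\left(U \right)} = -8$
$\frac{1}{M{\left(-1570 \right)} + D{\left(-2190 \right)}} = \frac{1}{-8 - 2190 \left(7 - 2190\right)} = \frac{1}{-8 - -4780770} = \frac{1}{-8 + 4780770} = \frac{1}{4780762}$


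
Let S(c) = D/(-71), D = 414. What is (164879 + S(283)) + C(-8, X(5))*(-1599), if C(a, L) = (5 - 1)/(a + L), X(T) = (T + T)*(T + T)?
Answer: 269124356/1633 ≈ 1.6480e+5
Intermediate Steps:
X(T) = 4*T**2 (X(T) = (2*T)*(2*T) = 4*T**2)
C(a, L) = 4/(L + a)
S(c) = -414/71 (S(c) = 414/(-71) = 414*(-1/71) = -414/71)
(164879 + S(283)) + C(-8, X(5))*(-1599) = (164879 - 414/71) + (4/(4*5**2 - 8))*(-1599) = 11705995/71 + (4/(4*25 - 8))*(-1599) = 11705995/71 + (4/(100 - 8))*(-1599) = 11705995/71 + (4/92)*(-1599) = 11705995/71 + (4*(1/92))*(-1599) = 11705995/71 + (1/23)*(-1599) = 11705995/71 - 1599/23 = 269124356/1633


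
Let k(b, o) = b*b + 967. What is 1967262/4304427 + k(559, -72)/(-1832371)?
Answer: 751846601302/2629102402139 ≈ 0.28597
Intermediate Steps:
k(b, o) = 967 + b² (k(b, o) = b² + 967 = 967 + b²)
1967262/4304427 + k(559, -72)/(-1832371) = 1967262/4304427 + (967 + 559²)/(-1832371) = 1967262*(1/4304427) + (967 + 312481)*(-1/1832371) = 655754/1434809 + 313448*(-1/1832371) = 655754/1434809 - 313448/1832371 = 751846601302/2629102402139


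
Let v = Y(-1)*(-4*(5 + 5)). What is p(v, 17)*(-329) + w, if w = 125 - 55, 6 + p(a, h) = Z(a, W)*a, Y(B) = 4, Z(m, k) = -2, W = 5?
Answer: -103236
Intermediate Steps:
v = -160 (v = 4*(-4*(5 + 5)) = 4*(-4*10) = 4*(-40) = -160)
p(a, h) = -6 - 2*a
w = 70
p(v, 17)*(-329) + w = (-6 - 2*(-160))*(-329) + 70 = (-6 + 320)*(-329) + 70 = 314*(-329) + 70 = -103306 + 70 = -103236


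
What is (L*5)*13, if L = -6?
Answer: -390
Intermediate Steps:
(L*5)*13 = -6*5*13 = -30*13 = -390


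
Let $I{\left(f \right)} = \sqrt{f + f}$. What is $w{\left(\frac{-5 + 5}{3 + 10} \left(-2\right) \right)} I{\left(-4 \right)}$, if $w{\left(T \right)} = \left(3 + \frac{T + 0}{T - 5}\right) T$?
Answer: $0$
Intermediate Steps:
$I{\left(f \right)} = \sqrt{2} \sqrt{f}$ ($I{\left(f \right)} = \sqrt{2 f} = \sqrt{2} \sqrt{f}$)
$w{\left(T \right)} = T \left(3 + \frac{T}{-5 + T}\right)$ ($w{\left(T \right)} = \left(3 + \frac{T}{-5 + T}\right) T = T \left(3 + \frac{T}{-5 + T}\right)$)
$w{\left(\frac{-5 + 5}{3 + 10} \left(-2\right) \right)} I{\left(-4 \right)} = \frac{\frac{-5 + 5}{3 + 10} \left(-2\right) \left(-15 + 4 \frac{-5 + 5}{3 + 10} \left(-2\right)\right)}{-5 + \frac{-5 + 5}{3 + 10} \left(-2\right)} \sqrt{2} \sqrt{-4} = \frac{\frac{0}{13} \left(-2\right) \left(-15 + 4 \cdot \frac{0}{13} \left(-2\right)\right)}{-5 + \frac{0}{13} \left(-2\right)} \sqrt{2} \cdot 2 i = \frac{0 \cdot \frac{1}{13} \left(-2\right) \left(-15 + 4 \cdot 0 \cdot \frac{1}{13} \left(-2\right)\right)}{-5 + 0 \cdot \frac{1}{13} \left(-2\right)} 2 i \sqrt{2} = \frac{0 \left(-2\right) \left(-15 + 4 \cdot 0 \left(-2\right)\right)}{-5 + 0 \left(-2\right)} 2 i \sqrt{2} = \frac{0 \left(-15 + 4 \cdot 0\right)}{-5 + 0} \cdot 2 i \sqrt{2} = \frac{0 \left(-15 + 0\right)}{-5} \cdot 2 i \sqrt{2} = 0 \left(- \frac{1}{5}\right) \left(-15\right) 2 i \sqrt{2} = 0 \cdot 2 i \sqrt{2} = 0$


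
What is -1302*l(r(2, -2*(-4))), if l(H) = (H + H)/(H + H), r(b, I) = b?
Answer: -1302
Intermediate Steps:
l(H) = 1 (l(H) = (2*H)/((2*H)) = (2*H)*(1/(2*H)) = 1)
-1302*l(r(2, -2*(-4))) = -1302*1 = -1302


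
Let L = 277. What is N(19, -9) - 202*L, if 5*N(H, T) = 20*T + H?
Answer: -279931/5 ≈ -55986.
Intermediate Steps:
N(H, T) = 4*T + H/5 (N(H, T) = (20*T + H)/5 = (H + 20*T)/5 = 4*T + H/5)
N(19, -9) - 202*L = (4*(-9) + (⅕)*19) - 202*277 = (-36 + 19/5) - 55954 = -161/5 - 55954 = -279931/5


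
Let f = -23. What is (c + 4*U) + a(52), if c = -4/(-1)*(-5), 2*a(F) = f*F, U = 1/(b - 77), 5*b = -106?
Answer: -303458/491 ≈ -618.04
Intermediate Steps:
b = -106/5 (b = (1/5)*(-106) = -106/5 ≈ -21.200)
U = -5/491 (U = 1/(-106/5 - 77) = 1/(-491/5) = -5/491 ≈ -0.010183)
a(F) = -23*F/2 (a(F) = (-23*F)/2 = -23*F/2)
c = -20 (c = -4*(-1)*(-5) = 4*(-5) = -20)
(c + 4*U) + a(52) = (-20 + 4*(-5/491)) - 23/2*52 = (-20 - 20/491) - 598 = -9840/491 - 598 = -303458/491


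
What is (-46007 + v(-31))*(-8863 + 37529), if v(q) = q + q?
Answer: -1320613954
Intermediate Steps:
v(q) = 2*q
(-46007 + v(-31))*(-8863 + 37529) = (-46007 + 2*(-31))*(-8863 + 37529) = (-46007 - 62)*28666 = -46069*28666 = -1320613954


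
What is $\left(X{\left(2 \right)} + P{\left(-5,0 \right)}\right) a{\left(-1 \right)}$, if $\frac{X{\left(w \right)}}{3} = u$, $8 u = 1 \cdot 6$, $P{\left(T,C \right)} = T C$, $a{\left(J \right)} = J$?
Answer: $- \frac{9}{4} \approx -2.25$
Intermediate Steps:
$P{\left(T,C \right)} = C T$
$u = \frac{3}{4}$ ($u = \frac{1 \cdot 6}{8} = \frac{1}{8} \cdot 6 = \frac{3}{4} \approx 0.75$)
$X{\left(w \right)} = \frac{9}{4}$ ($X{\left(w \right)} = 3 \cdot \frac{3}{4} = \frac{9}{4}$)
$\left(X{\left(2 \right)} + P{\left(-5,0 \right)}\right) a{\left(-1 \right)} = \left(\frac{9}{4} + 0 \left(-5\right)\right) \left(-1\right) = \left(\frac{9}{4} + 0\right) \left(-1\right) = \frac{9}{4} \left(-1\right) = - \frac{9}{4}$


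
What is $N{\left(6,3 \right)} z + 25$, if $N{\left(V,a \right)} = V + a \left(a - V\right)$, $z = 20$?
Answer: $-35$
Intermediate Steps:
$N{\left(6,3 \right)} z + 25 = \left(6 + 3^{2} - 6 \cdot 3\right) 20 + 25 = \left(6 + 9 - 18\right) 20 + 25 = \left(-3\right) 20 + 25 = -60 + 25 = -35$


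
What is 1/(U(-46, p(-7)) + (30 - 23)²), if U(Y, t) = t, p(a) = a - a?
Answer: 1/49 ≈ 0.020408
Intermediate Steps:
p(a) = 0
1/(U(-46, p(-7)) + (30 - 23)²) = 1/(0 + (30 - 23)²) = 1/(0 + 7²) = 1/(0 + 49) = 1/49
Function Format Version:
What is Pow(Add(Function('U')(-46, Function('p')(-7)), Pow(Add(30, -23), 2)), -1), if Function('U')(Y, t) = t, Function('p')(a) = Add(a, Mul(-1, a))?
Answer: Rational(1, 49) ≈ 0.020408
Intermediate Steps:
Function('p')(a) = 0
Pow(Add(Function('U')(-46, Function('p')(-7)), Pow(Add(30, -23), 2)), -1) = Pow(Add(0, Pow(Add(30, -23), 2)), -1) = Pow(Add(0, Pow(7, 2)), -1) = Pow(Add(0, 49), -1) = Pow(49, -1) = Rational(1, 49)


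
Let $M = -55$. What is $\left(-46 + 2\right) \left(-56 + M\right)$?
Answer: $4884$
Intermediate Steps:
$\left(-46 + 2\right) \left(-56 + M\right) = \left(-46 + 2\right) \left(-56 - 55\right) = \left(-44\right) \left(-111\right) = 4884$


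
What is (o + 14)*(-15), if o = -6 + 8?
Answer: -240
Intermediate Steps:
o = 2
(o + 14)*(-15) = (2 + 14)*(-15) = 16*(-15) = -240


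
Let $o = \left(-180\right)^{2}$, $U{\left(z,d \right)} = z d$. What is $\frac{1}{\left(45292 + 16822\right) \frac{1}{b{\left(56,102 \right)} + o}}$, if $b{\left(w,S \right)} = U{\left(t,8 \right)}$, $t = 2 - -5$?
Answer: $\frac{16228}{31057} \approx 0.52252$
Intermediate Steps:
$t = 7$ ($t = 2 + 5 = 7$)
$U{\left(z,d \right)} = d z$
$b{\left(w,S \right)} = 56$ ($b{\left(w,S \right)} = 8 \cdot 7 = 56$)
$o = 32400$
$\frac{1}{\left(45292 + 16822\right) \frac{1}{b{\left(56,102 \right)} + o}} = \frac{1}{\left(45292 + 16822\right) \frac{1}{56 + 32400}} = \frac{1}{62114 \cdot \frac{1}{32456}} = \frac{1}{\frac{31057}{16228}} = \frac{16228}{31057}$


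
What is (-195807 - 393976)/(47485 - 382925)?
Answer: 589783/335440 ≈ 1.7582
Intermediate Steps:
(-195807 - 393976)/(47485 - 382925) = -589783/(-335440) = -589783*(-1/335440) = 589783/335440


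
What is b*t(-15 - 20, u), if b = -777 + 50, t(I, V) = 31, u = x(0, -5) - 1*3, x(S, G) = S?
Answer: -22537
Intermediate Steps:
u = -3 (u = 0 - 1*3 = 0 - 3 = -3)
b = -727
b*t(-15 - 20, u) = -727*31 = -22537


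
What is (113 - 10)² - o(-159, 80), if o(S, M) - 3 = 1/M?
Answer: 848479/80 ≈ 10606.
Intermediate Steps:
o(S, M) = 3 + 1/M
(113 - 10)² - o(-159, 80) = (113 - 10)² - (3 + 1/80) = 103² - (3 + 1/80) = 10609 - 1*241/80 = 10609 - 241/80 = 848479/80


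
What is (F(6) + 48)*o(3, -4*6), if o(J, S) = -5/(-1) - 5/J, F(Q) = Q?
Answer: 180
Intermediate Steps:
o(J, S) = 5 - 5/J (o(J, S) = -5*(-1) - 5/J = 5 - 5/J)
(F(6) + 48)*o(3, -4*6) = (6 + 48)*(5 - 5/3) = 54*(5 - 5*⅓) = 54*(5 - 5/3) = 54*(10/3) = 180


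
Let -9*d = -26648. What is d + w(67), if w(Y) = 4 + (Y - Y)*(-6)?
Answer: 26684/9 ≈ 2964.9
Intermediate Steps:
w(Y) = 4 (w(Y) = 4 + 0*(-6) = 4 + 0 = 4)
d = 26648/9 (d = -1/9*(-26648) = 26648/9 ≈ 2960.9)
d + w(67) = 26648/9 + 4 = 26684/9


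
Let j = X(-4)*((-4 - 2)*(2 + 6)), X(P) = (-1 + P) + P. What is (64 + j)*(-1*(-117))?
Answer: 58032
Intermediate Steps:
X(P) = -1 + 2*P
j = 432 (j = (-1 + 2*(-4))*((-4 - 2)*(2 + 6)) = (-1 - 8)*(-6*8) = -9*(-48) = 432)
(64 + j)*(-1*(-117)) = (64 + 432)*(-1*(-117)) = 496*117 = 58032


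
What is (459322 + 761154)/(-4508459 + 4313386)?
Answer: -1220476/195073 ≈ -6.2565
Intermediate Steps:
(459322 + 761154)/(-4508459 + 4313386) = 1220476/(-195073) = 1220476*(-1/195073) = -1220476/195073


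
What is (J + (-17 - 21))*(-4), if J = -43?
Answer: 324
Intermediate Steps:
(J + (-17 - 21))*(-4) = (-43 + (-17 - 21))*(-4) = (-43 - 38)*(-4) = -81*(-4) = 324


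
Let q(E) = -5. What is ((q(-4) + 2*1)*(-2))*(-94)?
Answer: -564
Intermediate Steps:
((q(-4) + 2*1)*(-2))*(-94) = ((-5 + 2*1)*(-2))*(-94) = ((-5 + 2)*(-2))*(-94) = -3*(-2)*(-94) = 6*(-94) = -564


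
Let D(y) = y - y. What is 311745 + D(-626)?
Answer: 311745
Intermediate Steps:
D(y) = 0
311745 + D(-626) = 311745 + 0 = 311745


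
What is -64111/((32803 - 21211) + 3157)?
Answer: -64111/14749 ≈ -4.3468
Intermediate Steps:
-64111/((32803 - 21211) + 3157) = -64111/(11592 + 3157) = -64111/14749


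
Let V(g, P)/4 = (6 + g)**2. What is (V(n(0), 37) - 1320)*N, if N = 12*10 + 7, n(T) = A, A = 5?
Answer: -106172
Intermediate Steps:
n(T) = 5
V(g, P) = 4*(6 + g)**2
N = 127 (N = 120 + 7 = 127)
(V(n(0), 37) - 1320)*N = (4*(6 + 5)**2 - 1320)*127 = (4*11**2 - 1320)*127 = (4*121 - 1320)*127 = (484 - 1320)*127 = -836*127 = -106172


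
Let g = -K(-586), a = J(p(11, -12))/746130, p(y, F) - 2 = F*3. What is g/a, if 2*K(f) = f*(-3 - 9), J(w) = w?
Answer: 77158620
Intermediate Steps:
p(y, F) = 2 + 3*F (p(y, F) = 2 + F*3 = 2 + 3*F)
K(f) = -6*f (K(f) = (f*(-3 - 9))/2 = (f*(-12))/2 = (-12*f)/2 = -6*f)
a = -1/21945 (a = (2 + 3*(-12))/746130 = (2 - 36)*(1/746130) = -34*1/746130 = -1/21945 ≈ -4.5568e-5)
g = -3516 (g = -(-6)*(-586) = -1*3516 = -3516)
g/a = -3516/(-1/21945) = -3516*(-21945) = 77158620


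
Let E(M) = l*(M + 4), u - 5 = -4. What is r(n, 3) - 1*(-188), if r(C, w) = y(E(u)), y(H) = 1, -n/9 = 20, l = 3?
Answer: 189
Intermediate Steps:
n = -180 (n = -9*20 = -180)
u = 1 (u = 5 - 4 = 1)
E(M) = 12 + 3*M (E(M) = 3*(M + 4) = 3*(4 + M) = 12 + 3*M)
r(C, w) = 1
r(n, 3) - 1*(-188) = 1 - 1*(-188) = 1 + 188 = 189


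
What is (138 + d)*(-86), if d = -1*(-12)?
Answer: -12900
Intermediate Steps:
d = 12
(138 + d)*(-86) = (138 + 12)*(-86) = 150*(-86) = -12900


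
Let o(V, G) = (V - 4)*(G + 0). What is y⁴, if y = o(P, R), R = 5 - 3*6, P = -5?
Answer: 187388721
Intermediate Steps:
R = -13 (R = 5 - 18 = -13)
o(V, G) = G*(-4 + V) (o(V, G) = (-4 + V)*G = G*(-4 + V))
y = 117 (y = -13*(-4 - 5) = -13*(-9) = 117)
y⁴ = 117⁴ = 187388721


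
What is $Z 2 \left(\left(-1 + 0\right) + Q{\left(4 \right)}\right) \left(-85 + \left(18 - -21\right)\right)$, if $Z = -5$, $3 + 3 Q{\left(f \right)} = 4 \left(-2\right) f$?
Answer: $- \frac{17480}{3} \approx -5826.7$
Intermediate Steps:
$Q{\left(f \right)} = -1 - \frac{8 f}{3}$ ($Q{\left(f \right)} = -1 + \frac{4 \left(-2\right) f}{3} = -1 + \frac{\left(-8\right) f}{3} = -1 - \frac{8 f}{3}$)
$Z 2 \left(\left(-1 + 0\right) + Q{\left(4 \right)}\right) \left(-85 + \left(18 - -21\right)\right) = \left(-5\right) 2 \left(\left(-1 + 0\right) - \frac{35}{3}\right) \left(-85 + \left(18 - -21\right)\right) = - 10 \left(-1 - \frac{35}{3}\right) \left(-85 + \left(18 + 21\right)\right) = - 10 \left(-1 - \frac{35}{3}\right) \left(-85 + 39\right) = \left(-10\right) \left(- \frac{38}{3}\right) \left(-46\right) = \frac{380}{3} \left(-46\right) = - \frac{17480}{3}$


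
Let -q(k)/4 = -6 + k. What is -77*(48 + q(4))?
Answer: -4312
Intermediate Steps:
q(k) = 24 - 4*k (q(k) = -4*(-6 + k) = 24 - 4*k)
-77*(48 + q(4)) = -77*(48 + (24 - 4*4)) = -77*(48 + (24 - 16)) = -77*(48 + 8) = -77*56 = -4312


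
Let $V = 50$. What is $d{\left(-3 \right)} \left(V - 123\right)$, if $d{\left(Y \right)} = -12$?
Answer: $876$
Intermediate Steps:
$d{\left(-3 \right)} \left(V - 123\right) = - 12 \left(50 - 123\right) = \left(-12\right) \left(-73\right) = 876$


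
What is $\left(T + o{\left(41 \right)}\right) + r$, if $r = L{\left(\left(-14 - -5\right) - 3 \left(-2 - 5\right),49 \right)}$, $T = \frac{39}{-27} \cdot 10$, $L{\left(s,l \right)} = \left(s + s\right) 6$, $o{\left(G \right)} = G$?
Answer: $\frac{1535}{9} \approx 170.56$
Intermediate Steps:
$L{\left(s,l \right)} = 12 s$ ($L{\left(s,l \right)} = 2 s 6 = 12 s$)
$T = - \frac{130}{9}$ ($T = 39 \left(- \frac{1}{27}\right) 10 = \left(- \frac{13}{9}\right) 10 = - \frac{130}{9} \approx -14.444$)
$r = 144$ ($r = 12 \left(\left(-14 - -5\right) - 3 \left(-2 - 5\right)\right) = 12 \left(\left(-14 + 5\right) - 3 \left(-7\right)\right) = 12 \left(-9 - -21\right) = 12 \left(-9 + 21\right) = 12 \cdot 12 = 144$)
$\left(T + o{\left(41 \right)}\right) + r = \left(- \frac{130}{9} + 41\right) + 144 = \frac{239}{9} + 144 = \frac{1535}{9}$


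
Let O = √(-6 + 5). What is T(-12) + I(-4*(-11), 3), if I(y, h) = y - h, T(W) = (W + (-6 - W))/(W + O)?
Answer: 6017/145 + 6*I/145 ≈ 41.497 + 0.041379*I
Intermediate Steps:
O = I (O = √(-1) = I ≈ 1.0*I)
T(W) = -6/(I + W) (T(W) = (W + (-6 - W))/(W + I) = -6/(I + W))
T(-12) + I(-4*(-11), 3) = -6/(I - 12) + (-4*(-11) - 1*3) = -6*(-12 - I)/145 + (44 - 3) = -6*(-12 - I)/145 + 41 = 41 - 6*(-12 - I)/145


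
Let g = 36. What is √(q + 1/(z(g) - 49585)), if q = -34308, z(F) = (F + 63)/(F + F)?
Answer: 2*I*√1349559177820035/396669 ≈ 185.22*I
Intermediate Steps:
z(F) = (63 + F)/(2*F) (z(F) = (63 + F)/((2*F)) = (63 + F)*(1/(2*F)) = (63 + F)/(2*F))
√(q + 1/(z(g) - 49585)) = √(-34308 + 1/((½)*(63 + 36)/36 - 49585)) = √(-34308 + 1/((½)*(1/36)*99 - 49585)) = √(-34308 + 1/(11/8 - 49585)) = √(-34308 + 1/(-396669/8)) = √(-34308 - 8/396669) = √(-13608920060/396669) = 2*I*√1349559177820035/396669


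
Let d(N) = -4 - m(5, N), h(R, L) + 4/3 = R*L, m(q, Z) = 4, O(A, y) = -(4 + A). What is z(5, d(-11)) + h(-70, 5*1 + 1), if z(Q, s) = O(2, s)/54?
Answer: -3793/9 ≈ -421.44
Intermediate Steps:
O(A, y) = -4 - A
h(R, L) = -4/3 + L*R (h(R, L) = -4/3 + R*L = -4/3 + L*R)
d(N) = -8 (d(N) = -4 - 1*4 = -4 - 4 = -8)
z(Q, s) = -⅑ (z(Q, s) = (-4 - 1*2)/54 = (-4 - 2)*(1/54) = -6*1/54 = -⅑)
z(5, d(-11)) + h(-70, 5*1 + 1) = -⅑ + (-4/3 + (5*1 + 1)*(-70)) = -⅑ + (-4/3 + (5 + 1)*(-70)) = -⅑ + (-4/3 + 6*(-70)) = -⅑ + (-4/3 - 420) = -⅑ - 1264/3 = -3793/9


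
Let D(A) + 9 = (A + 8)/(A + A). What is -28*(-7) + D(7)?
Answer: 2633/14 ≈ 188.07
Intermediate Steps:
D(A) = -9 + (8 + A)/(2*A) (D(A) = -9 + (A + 8)/(A + A) = -9 + (8 + A)/((2*A)) = -9 + (8 + A)*(1/(2*A)) = -9 + (8 + A)/(2*A))
-28*(-7) + D(7) = -28*(-7) + (-17/2 + 4/7) = 196 + (-17/2 + 4*(1/7)) = 196 + (-17/2 + 4/7) = 196 - 111/14 = 2633/14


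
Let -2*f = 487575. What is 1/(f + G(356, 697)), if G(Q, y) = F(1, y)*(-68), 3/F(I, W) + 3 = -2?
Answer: -10/2437467 ≈ -4.1026e-6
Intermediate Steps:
f = -487575/2 (f = -½*487575 = -487575/2 ≈ -2.4379e+5)
F(I, W) = -⅗ (F(I, W) = 3/(-3 - 2) = 3/(-5) = 3*(-⅕) = -⅗)
G(Q, y) = 204/5 (G(Q, y) = -⅗*(-68) = 204/5)
1/(f + G(356, 697)) = 1/(-487575/2 + 204/5) = 1/(-2437467/10) = -10/2437467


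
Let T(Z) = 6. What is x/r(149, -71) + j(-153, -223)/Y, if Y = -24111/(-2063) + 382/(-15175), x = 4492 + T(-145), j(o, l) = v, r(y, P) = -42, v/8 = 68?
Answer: -463461681791/7667023539 ≈ -60.449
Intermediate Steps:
v = 544 (v = 8*68 = 544)
j(o, l) = 544
x = 4498 (x = 4492 + 6 = 4498)
Y = 365096359/31306025 (Y = -24111*(-1/2063) + 382*(-1/15175) = 24111/2063 - 382/15175 = 365096359/31306025 ≈ 11.662)
x/r(149, -71) + j(-153, -223)/Y = 4498/(-42) + 544/(365096359/31306025) = 4498*(-1/42) + 544*(31306025/365096359) = -2249/21 + 17030477600/365096359 = -463461681791/7667023539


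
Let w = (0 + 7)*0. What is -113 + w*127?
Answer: -113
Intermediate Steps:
w = 0 (w = 7*0 = 0)
-113 + w*127 = -113 + 0*127 = -113 + 0 = -113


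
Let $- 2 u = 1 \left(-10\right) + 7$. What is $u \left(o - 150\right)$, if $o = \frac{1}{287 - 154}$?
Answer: $- \frac{59847}{266} \approx -224.99$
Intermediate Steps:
$o = \frac{1}{133} \approx 0.0075188$
$u = \frac{3}{2}$ ($u = - \frac{1 \left(-10\right) + 7}{2} = - \frac{-10 + 7}{2} = \left(- \frac{1}{2}\right) \left(-3\right) = \frac{3}{2} \approx 1.5$)
$u \left(o - 150\right) = \frac{3 \left(\frac{1}{133} - 150\right)}{2} = \frac{3}{2} \left(- \frac{19949}{133}\right) = - \frac{59847}{266}$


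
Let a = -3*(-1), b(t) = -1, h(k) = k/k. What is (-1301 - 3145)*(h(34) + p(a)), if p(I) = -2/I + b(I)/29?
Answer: -38532/29 ≈ -1328.7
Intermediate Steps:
h(k) = 1
a = 3
p(I) = -1/29 - 2/I (p(I) = -2/I - 1/29 = -1/29 - 2/I)
(-1301 - 3145)*(h(34) + p(a)) = (-1301 - 3145)*(1 + (1/29)*(-58 - 1*3)/3) = -4446*(1 + (1/29)*(⅓)*(-58 - 3)) = -4446*(1 + (1/29)*(⅓)*(-61)) = -4446*(1 - 61/87) = -4446*26/87 = -38532/29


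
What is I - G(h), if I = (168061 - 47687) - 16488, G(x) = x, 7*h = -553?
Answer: 103965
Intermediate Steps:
h = -79 (h = (⅐)*(-553) = -79)
I = 103886 (I = 120374 - 16488 = 103886)
I - G(h) = 103886 - 1*(-79) = 103886 + 79 = 103965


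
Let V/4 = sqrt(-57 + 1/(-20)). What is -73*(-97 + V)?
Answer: 7081 - 146*I*sqrt(5705)/5 ≈ 7081.0 - 2205.5*I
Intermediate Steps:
V = 2*I*sqrt(5705)/5 (V = 4*sqrt(-57 + 1/(-20)) = 4*sqrt(-57 - 1/20) = 4*sqrt(-1141/20) = 4*(I*sqrt(5705)/10) = 2*I*sqrt(5705)/5 ≈ 30.213*I)
-73*(-97 + V) = -73*(-97 + 2*I*sqrt(5705)/5) = 7081 - 146*I*sqrt(5705)/5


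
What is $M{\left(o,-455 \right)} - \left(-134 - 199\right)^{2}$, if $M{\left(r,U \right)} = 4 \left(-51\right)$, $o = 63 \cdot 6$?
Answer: $-111093$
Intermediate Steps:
$o = 378$
$M{\left(r,U \right)} = -204$
$M{\left(o,-455 \right)} - \left(-134 - 199\right)^{2} = -204 - \left(-134 - 199\right)^{2} = -204 - \left(-333\right)^{2} = -204 - 110889 = -111093$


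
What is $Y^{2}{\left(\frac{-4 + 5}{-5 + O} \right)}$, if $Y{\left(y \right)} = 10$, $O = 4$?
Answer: $100$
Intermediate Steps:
$Y^{2}{\left(\frac{-4 + 5}{-5 + O} \right)} = 10^{2} = 100$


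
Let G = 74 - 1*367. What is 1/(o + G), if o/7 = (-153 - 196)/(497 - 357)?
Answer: -20/6209 ≈ -0.0032211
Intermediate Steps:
G = -293 (G = 74 - 367 = -293)
o = -349/20 (o = 7*((-153 - 196)/(497 - 357)) = 7*(-349/140) = -349/20 ≈ -17.450)
1/(o + G) = 1/(-349/20 - 293) = 1/(-6209/20) = -20/6209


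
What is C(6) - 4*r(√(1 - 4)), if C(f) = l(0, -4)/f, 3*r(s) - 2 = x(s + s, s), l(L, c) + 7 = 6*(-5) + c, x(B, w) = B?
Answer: -19/2 - 8*I*√3/3 ≈ -9.5 - 4.6188*I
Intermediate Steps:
l(L, c) = -37 + c (l(L, c) = -7 + (6*(-5) + c) = -7 + (-30 + c) = -37 + c)
r(s) = ⅔ + 2*s/3 (r(s) = ⅔ + (s + s)/3 = ⅔ + (2*s)/3 = ⅔ + 2*s/3)
C(f) = -41/f (C(f) = (-37 - 4)/f = -41/f)
C(6) - 4*r(√(1 - 4)) = -41/6 - 4*(⅔ + 2*√(1 - 4)/3) = -41*⅙ - 4*(⅔ + 2*√(-3)/3) = -41/6 - 4*(⅔ + 2*(I*√3)/3) = -41/6 - 4*(⅔ + 2*I*√3/3) = -41/6 + (-8/3 - 8*I*√3/3) = -19/2 - 8*I*√3/3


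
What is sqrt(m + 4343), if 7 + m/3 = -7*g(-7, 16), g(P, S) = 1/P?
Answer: 5*sqrt(173) ≈ 65.765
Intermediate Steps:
m = -18 (m = -21 + 3*(-7/(-7)) = -21 + 3*(-7*(-1/7)) = -21 + 3*1 = -21 + 3 = -18)
sqrt(m + 4343) = sqrt(-18 + 4343) = sqrt(4325) = 5*sqrt(173)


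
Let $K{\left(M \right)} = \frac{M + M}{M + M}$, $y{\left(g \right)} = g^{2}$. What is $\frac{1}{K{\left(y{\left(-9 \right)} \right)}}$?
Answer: $1$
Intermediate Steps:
$K{\left(M \right)} = 1$ ($K{\left(M \right)} = \frac{2 M}{2 M} = 2 M \frac{1}{2 M} = 1$)
$\frac{1}{K{\left(y{\left(-9 \right)} \right)}} = 1^{-1} = 1$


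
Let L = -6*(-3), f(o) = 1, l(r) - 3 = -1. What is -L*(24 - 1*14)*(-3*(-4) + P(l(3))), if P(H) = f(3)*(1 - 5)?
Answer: -1440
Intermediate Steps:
l(r) = 2 (l(r) = 3 - 1 = 2)
L = 18
P(H) = -4 (P(H) = 1*(1 - 5) = 1*(-4) = -4)
-L*(24 - 1*14)*(-3*(-4) + P(l(3))) = -18*(24 - 1*14)*(-3*(-4) - 4) = -18*(24 - 14)*(12 - 4) = -18*10*8 = -180*8 = -1*1440 = -1440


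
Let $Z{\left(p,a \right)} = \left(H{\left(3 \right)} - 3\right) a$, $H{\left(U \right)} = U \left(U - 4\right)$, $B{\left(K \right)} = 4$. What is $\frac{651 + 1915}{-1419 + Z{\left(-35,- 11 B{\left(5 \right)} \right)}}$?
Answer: $- \frac{2566}{1155} \approx -2.2216$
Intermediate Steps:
$H{\left(U \right)} = U \left(-4 + U\right)$
$Z{\left(p,a \right)} = - 6 a$ ($Z{\left(p,a \right)} = \left(3 \left(-4 + 3\right) - 3\right) a = \left(3 \left(-1\right) - 3\right) a = \left(-3 - 3\right) a = - 6 a$)
$\frac{651 + 1915}{-1419 + Z{\left(-35,- 11 B{\left(5 \right)} \right)}} = \frac{651 + 1915}{-1419 - 6 \left(\left(-11\right) 4\right)} = \frac{2566}{-1419 - -264} = \frac{2566}{-1419 + 264} = \frac{2566}{-1155} = 2566 \left(- \frac{1}{1155}\right) = - \frac{2566}{1155}$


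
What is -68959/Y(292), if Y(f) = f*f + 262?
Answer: -68959/85526 ≈ -0.80629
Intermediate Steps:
Y(f) = 262 + f² (Y(f) = f² + 262 = 262 + f²)
-68959/Y(292) = -68959/(262 + 292²) = -68959/(262 + 85264) = -68959/85526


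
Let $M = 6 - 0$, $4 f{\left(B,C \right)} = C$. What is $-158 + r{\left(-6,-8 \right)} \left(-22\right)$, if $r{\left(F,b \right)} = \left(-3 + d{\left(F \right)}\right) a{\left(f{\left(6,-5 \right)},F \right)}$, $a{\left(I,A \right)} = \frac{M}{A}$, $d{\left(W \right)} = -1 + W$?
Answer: $-378$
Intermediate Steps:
$f{\left(B,C \right)} = \frac{C}{4}$
$M = 6$ ($M = 6 + 0 = 6$)
$a{\left(I,A \right)} = \frac{6}{A}$
$r{\left(F,b \right)} = \frac{6 \left(-4 + F\right)}{F}$ ($r{\left(F,b \right)} = \left(-3 + \left(-1 + F\right)\right) \frac{6}{F} = \left(-4 + F\right) \frac{6}{F} = \frac{6 \left(-4 + F\right)}{F}$)
$-158 + r{\left(-6,-8 \right)} \left(-22\right) = -158 + \left(6 - \frac{24}{-6}\right) \left(-22\right) = -158 + \left(6 - -4\right) \left(-22\right) = -158 + \left(6 + 4\right) \left(-22\right) = -158 + 10 \left(-22\right) = -158 - 220 = -378$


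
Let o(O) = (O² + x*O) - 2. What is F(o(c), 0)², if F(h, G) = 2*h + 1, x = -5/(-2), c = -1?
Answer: 36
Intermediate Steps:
x = 5/2 (x = -5*(-½) = 5/2 ≈ 2.5000)
o(O) = -2 + O² + 5*O/2 (o(O) = (O² + 5*O/2) - 2 = -2 + O² + 5*O/2)
F(h, G) = 1 + 2*h
F(o(c), 0)² = (1 + 2*(-2 + (-1)² + (5/2)*(-1)))² = (1 + 2*(-2 + 1 - 5/2))² = (1 + 2*(-7/2))² = (1 - 7)² = (-6)² = 36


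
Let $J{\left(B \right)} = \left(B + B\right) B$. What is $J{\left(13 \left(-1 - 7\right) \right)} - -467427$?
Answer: $489059$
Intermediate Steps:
$J{\left(B \right)} = 2 B^{2}$ ($J{\left(B \right)} = 2 B B = 2 B^{2}$)
$J{\left(13 \left(-1 - 7\right) \right)} - -467427 = 2 \left(13 \left(-1 - 7\right)\right)^{2} - -467427 = 2 \left(13 \left(-8\right)\right)^{2} + 467427 = 2 \left(-104\right)^{2} + 467427 = 2 \cdot 10816 + 467427 = 21632 + 467427 = 489059$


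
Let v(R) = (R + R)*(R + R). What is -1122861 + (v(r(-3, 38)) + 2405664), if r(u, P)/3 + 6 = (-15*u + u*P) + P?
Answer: 1332087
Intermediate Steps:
r(u, P) = -18 - 45*u + 3*P + 3*P*u (r(u, P) = -18 + 3*((-15*u + u*P) + P) = -18 + 3*((-15*u + P*u) + P) = -18 + 3*(P - 15*u + P*u) = -18 + (-45*u + 3*P + 3*P*u) = -18 - 45*u + 3*P + 3*P*u)
v(R) = 4*R**2 (v(R) = (2*R)*(2*R) = 4*R**2)
-1122861 + (v(r(-3, 38)) + 2405664) = -1122861 + (4*(-18 - 45*(-3) + 3*38 + 3*38*(-3))**2 + 2405664) = -1122861 + (4*(-18 + 135 + 114 - 342)**2 + 2405664) = -1122861 + (4*(-111)**2 + 2405664) = -1122861 + (4*12321 + 2405664) = -1122861 + (49284 + 2405664) = -1122861 + 2454948 = 1332087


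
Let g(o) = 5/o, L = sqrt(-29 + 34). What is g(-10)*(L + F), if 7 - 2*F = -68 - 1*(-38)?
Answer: -37/4 - sqrt(5)/2 ≈ -10.368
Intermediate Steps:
L = sqrt(5) ≈ 2.2361
F = 37/2 (F = 7/2 - (-68 - 1*(-38))/2 = 7/2 - (-68 + 38)/2 = 7/2 - 1/2*(-30) = 7/2 + 15 = 37/2 ≈ 18.500)
g(-10)*(L + F) = (5/(-10))*(sqrt(5) + 37/2) = (5*(-1/10))*(37/2 + sqrt(5)) = -(37/2 + sqrt(5))/2 = -37/4 - sqrt(5)/2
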